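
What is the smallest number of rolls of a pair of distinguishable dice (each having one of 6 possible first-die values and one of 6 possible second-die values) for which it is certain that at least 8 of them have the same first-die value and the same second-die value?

There are 6 × 6 = 36 (first-die value, second-die value) combinations acting as pigeonholes.
With 36 × 7 = 252 rolls of a pair of distinguishable dice we could place exactly 7 in each, with no (first-die value, second-die value) pair reaching 8.
One more forces some (first-die value, second-die value) pair to hold 8, so 252 + 1 = 253.

253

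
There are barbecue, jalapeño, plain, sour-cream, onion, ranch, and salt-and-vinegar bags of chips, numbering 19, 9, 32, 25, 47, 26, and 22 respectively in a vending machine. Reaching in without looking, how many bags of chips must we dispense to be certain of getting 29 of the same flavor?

Treat the 7 flavors as pigeonholes.
In the worst case we take at most 28 of each flavor, but all 19 barbecue, all 9 jalapeño, all 25 sour-cream, all 26 ranch, and all 22 salt-and-vinegar (fewer than 28), giving 19 + 9 + 28 + 25 + 28 + 26 + 22 = 157.
One more bag of chips then forces some flavor to 29, so 157 + 1 = 158.

158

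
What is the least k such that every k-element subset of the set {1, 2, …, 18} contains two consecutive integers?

Partition {1, …, 18} into 9 pairs: {1,2}, {3,4}, …, {17,18}.
Choosing 9 integers — say the 9 even numbers 2, 4, …, 18 — takes one from each pair and avoids the property.
Choosing 10 forces two into the same pair by pigeonhole, and those are consecutive. So 10.

10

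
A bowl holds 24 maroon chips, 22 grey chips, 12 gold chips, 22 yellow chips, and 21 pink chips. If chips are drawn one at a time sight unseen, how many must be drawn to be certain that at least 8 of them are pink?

To avoid pink chips as long as possible, exhaust the other 4 colors first.
The worst case draws every non-pink chip first: 24 + 22 + 12 + 22 = 80.
The next 8 draws are then forced to be pink, giving 80 + 8 = 88.

88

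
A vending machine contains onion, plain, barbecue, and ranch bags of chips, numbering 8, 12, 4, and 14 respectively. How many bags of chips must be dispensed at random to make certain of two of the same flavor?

5

The worst case takes 1 bag of chips of each flavor without reaching 2 of any: 4 × 1 = 4.
The next bag of chips must bring some flavor to 2, so 4 + 1 = 5.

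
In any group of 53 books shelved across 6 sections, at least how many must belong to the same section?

9

The 53 books fall into 6 sections.
If each of the 6 sections held at most 8, the total would be at most 6 × 8 = 48 < 53, a contradiction.
So at least one holds ⌈53/6⌉ = 9.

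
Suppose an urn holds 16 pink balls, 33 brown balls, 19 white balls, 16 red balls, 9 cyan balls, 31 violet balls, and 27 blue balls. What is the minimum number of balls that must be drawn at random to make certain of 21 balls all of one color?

121

In the worst case we take at most 20 of each color, but all 16 pink, all 19 white, all 16 red, and all 9 cyan (fewer than 20), giving 16 + 20 + 19 + 16 + 9 + 20 + 20 = 120.
One more ball then forces some color to 21, so 120 + 1 = 121.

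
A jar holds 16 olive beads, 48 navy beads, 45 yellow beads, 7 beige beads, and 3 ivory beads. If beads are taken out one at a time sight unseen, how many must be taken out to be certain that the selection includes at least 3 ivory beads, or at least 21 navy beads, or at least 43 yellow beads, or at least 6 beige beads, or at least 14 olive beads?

Each of the 5 colors has its own threshold; avoid all of them simultaneously.
The worst case stops just short of every target: 13 olive, 20 navy, 42 yellow, 5 beige, 2 ivory — 13 + 20 + 42 + 5 + 2 = 82 beads.
One more bead must push some color to its target, so 82 + 1 = 83.

83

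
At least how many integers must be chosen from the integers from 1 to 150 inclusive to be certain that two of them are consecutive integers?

Partition {1, …, 150} into 75 pairs: {1,2}, {3,4}, …, {149,150}.
Choosing 75 integers — say the 75 even numbers 2, 4, …, 150 — takes one from each pair and avoids the property.
Choosing 76 forces two into the same pair by pigeonhole, and those are consecutive. So 76.

76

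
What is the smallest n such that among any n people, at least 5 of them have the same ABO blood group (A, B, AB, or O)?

There are 4 ABO blood groups acting as pigeonholes.
With 4 × 4 = 16 people we could place exactly 4 in each, with no class reaching 5.
One more forces some class to hold 5, so 16 + 1 = 17.

17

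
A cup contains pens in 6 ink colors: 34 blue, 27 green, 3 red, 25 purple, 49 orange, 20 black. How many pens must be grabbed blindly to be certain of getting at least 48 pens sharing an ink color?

In the worst case we take at most 47 of each ink color, but all 34 blue, all 27 green, all 3 red, all 25 purple, and all 20 black (fewer than 47), giving 34 + 27 + 3 + 25 + 47 + 20 = 156.
One more pen then forces some ink color to 48, so 156 + 1 = 157.

157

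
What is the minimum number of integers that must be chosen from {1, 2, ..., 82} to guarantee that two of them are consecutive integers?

42

Partition {1, …, 82} into 41 pairs: {1,2}, {3,4}, …, {81,82}.
Choosing 41 integers — say the 41 even numbers 2, 4, …, 82 — takes one from each pair and avoids the property.
Choosing 42 forces two into the same pair by pigeonhole, and those are consecutive. So 42.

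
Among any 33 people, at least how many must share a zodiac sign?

The 33 people fall into 12 zodiac signs.
If each of the 12 zodiac signs held at most 2, the total would be at most 12 × 2 = 24 < 33, a contradiction.
So at least one holds ⌈33/12⌉ = 3.

3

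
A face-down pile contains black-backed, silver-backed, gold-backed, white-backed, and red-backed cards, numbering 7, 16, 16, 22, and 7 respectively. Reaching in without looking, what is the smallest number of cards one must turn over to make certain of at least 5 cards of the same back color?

Treat the 5 back colors as pigeonholes.
The worst case takes 4 cards of each back color without reaching 5 of any: 5 × 4 = 20.
The next card must bring some back color to 5, so 20 + 1 = 21.

21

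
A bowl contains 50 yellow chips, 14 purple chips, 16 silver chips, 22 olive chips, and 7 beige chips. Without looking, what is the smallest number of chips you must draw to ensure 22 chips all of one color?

Treat the 5 colors as pigeonholes.
In the worst case we take at most 21 of each color, but all 14 purple, all 16 silver, and all 7 beige (fewer than 21), giving 21 + 14 + 16 + 21 + 7 = 79.
One more chip then forces some color to 22, so 79 + 1 = 80.

80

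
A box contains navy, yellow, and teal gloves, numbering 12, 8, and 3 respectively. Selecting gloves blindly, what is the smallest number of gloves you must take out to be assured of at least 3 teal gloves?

23

The worst case draws every non-teal glove first: 12 + 8 = 20.
The next 3 draws are then forced to be teal, giving 20 + 3 = 23.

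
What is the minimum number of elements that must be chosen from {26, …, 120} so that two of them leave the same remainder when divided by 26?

Group the integers by remainder mod 26; there are 26 residue classes, each nonempty in this range.
Choosing one from each class (26 integers) avoids any shared remainder.
One more choice must repeat a class, so two differ by a multiple of 26. Hence 26 + 1 = 27.

27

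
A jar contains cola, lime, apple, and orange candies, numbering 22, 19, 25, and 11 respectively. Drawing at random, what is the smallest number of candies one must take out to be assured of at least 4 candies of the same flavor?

The worst case takes 3 candies of each flavor without reaching 4 of any: 4 × 3 = 12.
The next candy must bring some flavor to 4, so 12 + 1 = 13.

13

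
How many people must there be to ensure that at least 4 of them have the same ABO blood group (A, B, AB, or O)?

There are 4 ABO blood groups acting as pigeonholes.
With 4 × 3 = 12 people we could place exactly 3 in each, with no class reaching 4.
One more forces some class to hold 4, so 12 + 1 = 13.

13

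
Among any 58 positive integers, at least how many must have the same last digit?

6

There are 10 possible last digits, which serve as the pigeonholes.
If each of the 10 possible last digits held at most 5, the total would be at most 10 × 5 = 50 < 58, a contradiction.
So at least one holds ⌈58/10⌉ = 6.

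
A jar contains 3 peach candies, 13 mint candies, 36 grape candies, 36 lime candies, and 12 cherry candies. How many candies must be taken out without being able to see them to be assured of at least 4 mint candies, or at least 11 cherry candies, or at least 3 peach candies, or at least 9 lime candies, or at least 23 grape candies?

46

The worst case stops just short of every target: 2 peach, 3 mint, 22 grape, 8 lime, 10 cherry — 2 + 3 + 22 + 8 + 10 = 45 candies.
One more candy must push some flavor to its target, so 45 + 1 = 46.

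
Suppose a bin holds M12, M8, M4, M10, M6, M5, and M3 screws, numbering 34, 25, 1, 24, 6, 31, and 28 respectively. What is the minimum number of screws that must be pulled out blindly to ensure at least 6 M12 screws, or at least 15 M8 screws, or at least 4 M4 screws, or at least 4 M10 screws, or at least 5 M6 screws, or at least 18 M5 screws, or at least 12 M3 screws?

The worst case stops just short of every target: 5 M12, 14 M8, all 1 M4, 3 M10, 4 M6, 17 M5, 11 M3 — 5 + 14 + 1 + 3 + 4 + 17 + 11 = 55 screws.
One more screw must push some size to its target, so 55 + 1 = 56.

56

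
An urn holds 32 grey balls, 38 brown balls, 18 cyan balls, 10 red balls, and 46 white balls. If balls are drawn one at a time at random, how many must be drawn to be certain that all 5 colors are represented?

The hardest color to obtain is red: we could draw every other ball first — 144 − 10 = 134 balls — without a single red one.
The next draw must be red, so 134 + 1 = 135.

135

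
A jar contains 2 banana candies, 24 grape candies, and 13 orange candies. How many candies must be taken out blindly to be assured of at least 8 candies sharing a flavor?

17

In the worst case we take at most 7 of each flavor, but all 2 banana (fewer than 7), giving 2 + 7 + 7 = 16.
One more candy then forces some flavor to 8, so 16 + 1 = 17.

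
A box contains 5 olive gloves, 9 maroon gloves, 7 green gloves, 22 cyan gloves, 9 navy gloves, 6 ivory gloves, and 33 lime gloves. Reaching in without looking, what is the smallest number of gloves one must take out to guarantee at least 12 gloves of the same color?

59

Treat the 7 colors as pigeonholes.
In the worst case we take at most 11 of each color, but all 5 olive, all 9 maroon, all 7 green, all 9 navy, and all 6 ivory (fewer than 11), giving 5 + 9 + 7 + 11 + 9 + 6 + 11 = 58.
One more glove then forces some color to 12, so 58 + 1 = 59.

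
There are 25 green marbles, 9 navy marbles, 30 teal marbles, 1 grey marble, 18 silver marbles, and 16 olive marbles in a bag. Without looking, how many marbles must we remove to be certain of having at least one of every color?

99

The hardest color to obtain is grey: we could draw every other marble first — 99 − 1 = 98 marbles — without a single grey one.
The next draw must be grey, so 98 + 1 = 99.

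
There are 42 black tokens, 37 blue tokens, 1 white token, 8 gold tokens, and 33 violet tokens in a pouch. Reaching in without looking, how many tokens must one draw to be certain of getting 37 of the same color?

115

In the worst case we take at most 36 of each color, but all 1 white, all 8 gold, and all 33 violet (fewer than 36), giving 36 + 36 + 1 + 8 + 33 = 114.
One more token then forces some color to 37, so 114 + 1 = 115.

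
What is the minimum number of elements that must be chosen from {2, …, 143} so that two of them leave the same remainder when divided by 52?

53

Group the integers by remainder mod 52; there are 52 residue classes, each nonempty in this range.
Choosing one from each class (52 integers) avoids any shared remainder.
One more choice must repeat a class, so two differ by a multiple of 52. Hence 52 + 1 = 53.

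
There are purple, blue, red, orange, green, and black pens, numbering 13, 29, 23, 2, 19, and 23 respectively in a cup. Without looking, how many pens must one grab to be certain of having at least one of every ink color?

The hardest ink color to obtain is orange: we could draw every other pen first — 109 − 2 = 107 pens — without a single orange one.
The next draw must be orange, so 107 + 1 = 108.

108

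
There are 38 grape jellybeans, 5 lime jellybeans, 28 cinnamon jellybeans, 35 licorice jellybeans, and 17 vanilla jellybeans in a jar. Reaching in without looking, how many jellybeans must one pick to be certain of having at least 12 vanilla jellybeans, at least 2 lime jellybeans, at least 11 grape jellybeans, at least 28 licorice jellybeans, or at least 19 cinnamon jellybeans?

68

The worst case stops just short of every target: 10 grape, 1 lime, 18 cinnamon, 27 licorice, 11 vanilla — 10 + 1 + 18 + 27 + 11 = 67 jellybeans.
One more jellybean must push some flavor to its target, so 67 + 1 = 68.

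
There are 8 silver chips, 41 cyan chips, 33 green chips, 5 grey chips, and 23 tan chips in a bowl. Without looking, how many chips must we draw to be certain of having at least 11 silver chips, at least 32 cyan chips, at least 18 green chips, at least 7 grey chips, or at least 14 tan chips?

75

Each of the 5 colors has its own threshold; avoid all of them simultaneously.
The worst case stops just short of every target: all 8 silver, 31 cyan, 17 green, all 5 grey, 13 tan — 8 + 31 + 17 + 5 + 13 = 74 chips.
One more chip must push some color to its target, so 74 + 1 = 75.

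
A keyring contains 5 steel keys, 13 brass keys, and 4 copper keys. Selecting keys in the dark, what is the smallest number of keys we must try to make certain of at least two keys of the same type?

4

The worst case takes 1 key of each type without reaching 2 of any: 3 × 1 = 3.
The next key must bring some type to 2, so 3 + 1 = 4.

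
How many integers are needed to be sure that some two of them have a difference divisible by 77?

Use the pigeonhole principle on residue classes: two integers differ by a multiple of 77 exactly when they share a remainder mod 77.
There are 77 residue classes mod 77, so 77 integers can all lie in distinct classes.
One more integer must repeat a residue, giving a difference divisible by 77. So n = 77 + 1 = 78.

78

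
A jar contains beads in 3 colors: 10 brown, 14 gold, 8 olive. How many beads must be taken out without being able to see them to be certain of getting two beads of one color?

4

The worst case takes 1 bead of each color without reaching 2 of any: 3 × 1 = 3.
The next bead must bring some color to 2, so 3 + 1 = 4.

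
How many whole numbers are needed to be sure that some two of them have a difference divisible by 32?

33

Use the pigeonhole principle on residue classes: two integers differ by a multiple of 32 exactly when they share a remainder mod 32.
There are 32 residue classes mod 32, so 32 integers can all lie in distinct classes.
One more integer must repeat a residue, giving a difference divisible by 32. So n = 32 + 1 = 33.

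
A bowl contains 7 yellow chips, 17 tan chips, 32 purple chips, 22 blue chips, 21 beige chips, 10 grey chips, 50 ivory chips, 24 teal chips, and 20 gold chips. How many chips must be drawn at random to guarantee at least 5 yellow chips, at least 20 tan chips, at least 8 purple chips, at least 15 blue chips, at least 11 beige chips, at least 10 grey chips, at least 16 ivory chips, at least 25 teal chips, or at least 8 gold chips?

108

The worst case stops just short of every target: 4 yellow, all 17 tan, 7 purple, 14 blue, 10 beige, 9 grey, 15 ivory, 24 teal, 7 gold — 4 + 17 + 7 + 14 + 10 + 9 + 15 + 24 + 7 = 107 chips.
One more chip must push some color to its target, so 107 + 1 = 108.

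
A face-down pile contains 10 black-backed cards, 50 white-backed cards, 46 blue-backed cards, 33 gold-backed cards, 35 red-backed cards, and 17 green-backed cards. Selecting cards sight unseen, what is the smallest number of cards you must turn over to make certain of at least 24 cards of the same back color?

120

Treat the 6 back colors as pigeonholes.
In the worst case we take at most 23 of each back color, but all 10 black-backed and all 17 green-backed (fewer than 23), giving 10 + 23 + 23 + 23 + 23 + 17 = 119.
One more card then forces some back color to 24, so 119 + 1 = 120.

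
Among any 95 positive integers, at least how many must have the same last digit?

The 95 positive integers fall into 10 possible last digits.
If each of the 10 possible last digits held at most 9, the total would be at most 10 × 9 = 90 < 95, a contradiction.
So at least one holds ⌈95/10⌉ = 10.

10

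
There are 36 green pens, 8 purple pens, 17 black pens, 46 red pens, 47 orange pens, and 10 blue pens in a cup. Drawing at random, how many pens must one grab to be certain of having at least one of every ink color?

157

The hardest ink color to obtain is purple: we could draw every other pen first — 164 − 8 = 156 pens — without a single purple one.
The next draw must be purple, so 156 + 1 = 157.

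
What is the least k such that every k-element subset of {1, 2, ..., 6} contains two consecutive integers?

4

Partition {1, …, 6} into 3 pairs: {1,2}, {3,4}, …, {5,6}.
Choosing 3 integers — say the 3 even numbers 2, 4, …, 6 — takes one from each pair and avoids the property.
Choosing 4 forces two into the same pair by pigeonhole, and those are consecutive. So 4.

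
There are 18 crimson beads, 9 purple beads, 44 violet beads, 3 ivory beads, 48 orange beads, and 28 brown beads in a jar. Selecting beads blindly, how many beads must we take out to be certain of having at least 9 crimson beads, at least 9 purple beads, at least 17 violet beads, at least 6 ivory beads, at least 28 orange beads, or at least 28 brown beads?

90

Each of the 6 colors has its own threshold; avoid all of them simultaneously.
The worst case stops just short of every target: 8 crimson, 8 purple, 16 violet, all 3 ivory, 27 orange, 27 brown — 8 + 8 + 16 + 3 + 27 + 27 = 89 beads.
One more bead must push some color to its target, so 89 + 1 = 90.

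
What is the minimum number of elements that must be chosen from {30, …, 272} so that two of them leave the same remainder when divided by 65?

66

Group the integers by remainder mod 65; there are 65 residue classes, each nonempty in this range.
Choosing one from each class (65 integers) avoids any shared remainder.
One more choice must repeat a class, so two differ by a multiple of 65. Hence 65 + 1 = 66.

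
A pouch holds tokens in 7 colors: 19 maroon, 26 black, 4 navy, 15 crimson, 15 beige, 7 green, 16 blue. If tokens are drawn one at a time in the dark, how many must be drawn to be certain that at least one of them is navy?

To avoid navy tokens as long as possible, exhaust the other 6 colors first.
The worst case draws every non-navy token first: 19 + 26 + 15 + 15 + 7 + 16 = 98.
The next draw is then forced to be navy, giving 98 + 1 = 99.

99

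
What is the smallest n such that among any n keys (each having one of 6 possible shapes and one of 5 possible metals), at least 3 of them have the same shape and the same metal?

61

There are 6 × 5 = 30 (shape, metal) combinations acting as pigeonholes.
With 30 × 2 = 60 keys we could place exactly 2 in each, with no (shape, metal) pair reaching 3.
One more forces some (shape, metal) pair to hold 3, so 60 + 1 = 61.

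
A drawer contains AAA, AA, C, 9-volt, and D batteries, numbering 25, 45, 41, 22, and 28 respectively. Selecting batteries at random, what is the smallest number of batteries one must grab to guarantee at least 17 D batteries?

The worst case draws every non-D battery first: 25 + 45 + 41 + 22 = 133.
The next 17 draws are then forced to be D, giving 133 + 17 = 150.

150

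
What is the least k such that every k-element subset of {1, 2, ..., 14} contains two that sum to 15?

Partition {1, …, 14} into 7 pairs: {1,14}, {2,13}, …, {7,8}.
Choosing 7 integers — say the integers 1 through 7 — takes one from each pair and avoids the property.
Choosing 8 forces two into the same pair by pigeonhole, and those sum to 15. So 8.

8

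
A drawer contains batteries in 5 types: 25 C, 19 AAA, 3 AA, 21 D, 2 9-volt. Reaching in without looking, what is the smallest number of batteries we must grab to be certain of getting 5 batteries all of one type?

Treat the 5 types as pigeonholes.
In the worst case we take at most 4 of each type, but all 3 AA and all 2 9-volt (fewer than 4), giving 4 + 4 + 3 + 4 + 2 = 17.
One more battery then forces some type to 5, so 17 + 1 = 18.

18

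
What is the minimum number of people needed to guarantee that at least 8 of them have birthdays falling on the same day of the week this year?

50

There are 7 days of the week acting as pigeonholes.
With 7 × 7 = 49 people we could place exactly 7 in each, with no class reaching 8.
One more forces some class to hold 8, so 49 + 1 = 50.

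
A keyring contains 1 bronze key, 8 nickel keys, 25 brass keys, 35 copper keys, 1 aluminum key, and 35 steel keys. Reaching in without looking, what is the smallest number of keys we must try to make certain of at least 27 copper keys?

97

To avoid copper keys as long as possible, exhaust the other 5 types first.
The worst case draws every non-copper key first: 1 + 8 + 25 + 1 + 35 = 70.
The next 27 draws are then forced to be copper, giving 70 + 27 = 97.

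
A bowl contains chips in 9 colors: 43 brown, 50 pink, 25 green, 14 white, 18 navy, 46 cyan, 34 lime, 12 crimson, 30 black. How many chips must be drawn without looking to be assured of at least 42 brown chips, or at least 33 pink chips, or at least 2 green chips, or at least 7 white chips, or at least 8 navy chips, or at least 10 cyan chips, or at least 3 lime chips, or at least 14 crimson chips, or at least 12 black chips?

122

The worst case stops just short of every target: 41 brown, 32 pink, 1 green, 6 white, 7 navy, 9 cyan, 2 lime, all 12 crimson, 11 black — 41 + 32 + 1 + 6 + 7 + 9 + 2 + 12 + 11 = 121 chips.
One more chip must push some color to its target, so 121 + 1 = 122.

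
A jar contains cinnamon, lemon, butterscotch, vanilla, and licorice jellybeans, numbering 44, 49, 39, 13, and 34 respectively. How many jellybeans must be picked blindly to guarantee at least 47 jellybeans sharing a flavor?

In the worst case we take at most 46 of each flavor, but all 44 cinnamon, all 39 butterscotch, all 13 vanilla, and all 34 licorice (fewer than 46), giving 44 + 46 + 39 + 13 + 34 = 176.
One more jellybean then forces some flavor to 47, so 176 + 1 = 177.

177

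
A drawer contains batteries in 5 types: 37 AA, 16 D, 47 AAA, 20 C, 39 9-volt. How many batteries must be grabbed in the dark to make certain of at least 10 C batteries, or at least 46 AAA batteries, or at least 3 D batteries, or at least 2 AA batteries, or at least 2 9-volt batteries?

59

Each of the 5 types has its own threshold; avoid all of them simultaneously.
The worst case stops just short of every target: 1 AA, 2 D, 45 AAA, 9 C, 1 9-volt — 1 + 2 + 45 + 9 + 1 = 58 batteries.
One more battery must push some type to its target, so 58 + 1 = 59.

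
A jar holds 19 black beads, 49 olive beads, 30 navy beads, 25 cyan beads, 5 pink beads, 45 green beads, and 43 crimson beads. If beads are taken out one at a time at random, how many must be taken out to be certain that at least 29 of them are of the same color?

Treat the 7 colors as pigeonholes.
In the worst case we take at most 28 of each color, but all 19 black, all 25 cyan, and all 5 pink (fewer than 28), giving 19 + 28 + 28 + 25 + 5 + 28 + 28 = 161.
One more bead then forces some color to 29, so 161 + 1 = 162.

162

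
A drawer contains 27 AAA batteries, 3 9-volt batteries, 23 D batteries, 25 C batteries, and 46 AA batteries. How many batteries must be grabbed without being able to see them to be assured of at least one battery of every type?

The hardest type to obtain is 9-volt: we could draw every other battery first — 124 − 3 = 121 batteries — without a single 9-volt one.
The next draw must be 9-volt, so 121 + 1 = 122.

122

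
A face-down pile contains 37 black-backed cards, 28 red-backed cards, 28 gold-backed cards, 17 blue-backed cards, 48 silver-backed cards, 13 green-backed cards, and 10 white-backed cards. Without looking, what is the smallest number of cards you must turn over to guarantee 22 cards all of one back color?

Treat the 7 back colors as pigeonholes.
In the worst case we take at most 21 of each back color, but all 17 blue-backed, all 13 green-backed, and all 10 white-backed (fewer than 21), giving 21 + 21 + 21 + 17 + 21 + 13 + 10 = 124.
One more card then forces some back color to 22, so 124 + 1 = 125.

125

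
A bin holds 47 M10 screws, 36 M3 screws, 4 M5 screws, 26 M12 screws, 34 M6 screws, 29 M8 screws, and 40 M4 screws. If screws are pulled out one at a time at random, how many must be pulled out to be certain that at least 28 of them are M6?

The worst case draws every non-M6 screw first: 47 + 36 + 4 + 26 + 29 + 40 = 182.
The next 28 draws are then forced to be M6, giving 182 + 28 = 210.

210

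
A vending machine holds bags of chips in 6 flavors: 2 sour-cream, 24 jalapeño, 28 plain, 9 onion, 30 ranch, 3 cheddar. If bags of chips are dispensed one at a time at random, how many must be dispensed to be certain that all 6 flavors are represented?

The hardest flavor to obtain is sour-cream: we could draw every other bag of chips first — 96 − 2 = 94 bags of chips — without a single sour-cream one.
The next draw must be sour-cream, so 94 + 1 = 95.

95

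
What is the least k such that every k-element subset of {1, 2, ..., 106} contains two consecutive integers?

Partition {1, …, 106} into 53 pairs: {1,2}, {3,4}, …, {105,106}.
Choosing 53 integers — say the 53 even numbers 2, 4, …, 106 — takes one from each pair and avoids the property.
Choosing 54 forces two into the same pair by pigeonhole, and those are consecutive. So 54.

54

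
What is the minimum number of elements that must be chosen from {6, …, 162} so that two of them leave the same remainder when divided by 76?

77

Group the integers by remainder mod 76; there are 76 residue classes, each nonempty in this range.
Choosing one from each class (76 integers) avoids any shared remainder.
One more choice must repeat a class, so two differ by a multiple of 76. Hence 76 + 1 = 77.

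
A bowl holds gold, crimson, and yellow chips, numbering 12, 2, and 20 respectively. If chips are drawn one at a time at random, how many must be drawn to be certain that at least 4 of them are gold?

26

The worst case draws every non-gold chip first: 2 + 20 = 22.
The next 4 draws are then forced to be gold, giving 22 + 4 = 26.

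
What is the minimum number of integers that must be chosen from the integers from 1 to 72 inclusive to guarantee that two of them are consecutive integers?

37

Partition {1, …, 72} into 36 pairs: {1,2}, {3,4}, …, {71,72}.
Choosing 36 integers — say the 36 even numbers 2, 4, …, 72 — takes one from each pair and avoids the property.
Choosing 37 forces two into the same pair by pigeonhole, and those are consecutive. So 37.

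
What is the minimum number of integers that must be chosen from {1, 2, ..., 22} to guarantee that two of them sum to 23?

12

Partition {1, …, 22} into 11 pairs: {1,22}, {2,21}, …, {11,12}.
Choosing 11 integers — say the integers 1 through 11 — takes one from each pair and avoids the property.
Choosing 12 forces two into the same pair by pigeonhole, and those sum to 23. So 12.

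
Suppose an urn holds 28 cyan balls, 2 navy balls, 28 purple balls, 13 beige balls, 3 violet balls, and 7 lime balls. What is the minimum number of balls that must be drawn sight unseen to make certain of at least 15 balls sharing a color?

54

Treat the 6 colors as pigeonholes.
In the worst case we take at most 14 of each color, but all 2 navy, all 13 beige, all 3 violet, and all 7 lime (fewer than 14), giving 14 + 2 + 14 + 13 + 3 + 7 = 53.
One more ball then forces some color to 15, so 53 + 1 = 54.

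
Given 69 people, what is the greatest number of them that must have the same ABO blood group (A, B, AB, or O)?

18

There are 4 ABO blood groups, which serve as the pigeonholes.
If each of the 4 ABO blood groups held at most 17, the total would be at most 4 × 17 = 68 < 69, a contradiction.
So at least one holds ⌈69/4⌉ = 18.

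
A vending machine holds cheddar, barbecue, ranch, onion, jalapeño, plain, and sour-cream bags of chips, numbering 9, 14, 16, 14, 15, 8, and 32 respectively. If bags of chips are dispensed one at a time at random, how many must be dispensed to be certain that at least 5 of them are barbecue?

99

To avoid barbecue bags of chips as long as possible, exhaust the other 6 flavors first.
The worst case draws every non-barbecue bag of chips first: 9 + 16 + 14 + 15 + 8 + 32 = 94.
The next 5 draws are then forced to be barbecue, giving 94 + 5 = 99.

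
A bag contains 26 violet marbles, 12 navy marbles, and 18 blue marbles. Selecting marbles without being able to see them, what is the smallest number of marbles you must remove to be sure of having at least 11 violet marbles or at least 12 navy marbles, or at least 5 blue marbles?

The worst case stops just short of every target: 10 violet, 11 navy, 4 blue — 10 + 11 + 4 = 25 marbles.
One more marble must push some color to its target, so 25 + 1 = 26.

26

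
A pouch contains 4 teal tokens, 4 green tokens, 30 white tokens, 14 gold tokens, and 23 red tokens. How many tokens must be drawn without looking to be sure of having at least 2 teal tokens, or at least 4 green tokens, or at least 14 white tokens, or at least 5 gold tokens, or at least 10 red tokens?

31

The worst case stops just short of every target: 1 teal, 3 green, 13 white, 4 gold, 9 red — 1 + 3 + 13 + 4 + 9 = 30 tokens.
One more token must push some color to its target, so 30 + 1 = 31.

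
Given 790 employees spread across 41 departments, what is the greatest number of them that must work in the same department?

The 790 employees fall into 41 departments.
If each of the 41 departments held at most 19, the total would be at most 41 × 19 = 779 < 790, a contradiction.
So at least one holds ⌈790/41⌉ = 20.

20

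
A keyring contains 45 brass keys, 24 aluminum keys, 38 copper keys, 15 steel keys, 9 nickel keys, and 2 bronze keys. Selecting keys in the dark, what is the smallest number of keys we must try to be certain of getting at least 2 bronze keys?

133

To avoid bronze keys as long as possible, exhaust the other 5 types first.
The worst case draws every non-bronze key first: 45 + 24 + 38 + 15 + 9 = 131.
The next 2 draws are then forced to be bronze, giving 131 + 2 = 133.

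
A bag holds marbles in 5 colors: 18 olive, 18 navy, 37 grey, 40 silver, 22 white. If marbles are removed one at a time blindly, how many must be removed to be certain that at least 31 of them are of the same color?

Treat the 5 colors as pigeonholes.
In the worst case we take at most 30 of each color, but all 18 olive, all 18 navy, and all 22 white (fewer than 30), giving 18 + 18 + 30 + 30 + 22 = 118.
One more marble then forces some color to 31, so 118 + 1 = 119.

119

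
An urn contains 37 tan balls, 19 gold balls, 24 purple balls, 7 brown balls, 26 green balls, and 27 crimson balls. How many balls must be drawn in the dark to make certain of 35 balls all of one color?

138

In the worst case we take at most 34 of each color, but all 19 gold, all 24 purple, all 7 brown, all 26 green, and all 27 crimson (fewer than 34), giving 34 + 19 + 24 + 7 + 26 + 27 = 137.
One more ball then forces some color to 35, so 137 + 1 = 138.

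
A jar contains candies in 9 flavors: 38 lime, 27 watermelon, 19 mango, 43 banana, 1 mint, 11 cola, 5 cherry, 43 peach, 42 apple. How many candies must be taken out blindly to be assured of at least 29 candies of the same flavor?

Treat the 9 flavors as pigeonholes.
In the worst case we take at most 28 of each flavor, but all 27 watermelon, all 19 mango, all 1 mint, all 11 cola, and all 5 cherry (fewer than 28), giving 28 + 27 + 19 + 28 + 1 + 11 + 5 + 28 + 28 = 175.
One more candy then forces some flavor to 29, so 175 + 1 = 176.

176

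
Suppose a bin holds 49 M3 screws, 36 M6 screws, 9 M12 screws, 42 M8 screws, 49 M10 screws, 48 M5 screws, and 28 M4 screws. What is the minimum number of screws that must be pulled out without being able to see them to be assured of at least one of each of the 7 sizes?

The hardest size to obtain is M12: we could draw every other screw first — 261 − 9 = 252 screws — without a single M12 one.
The next draw must be M12, so 252 + 1 = 253.

253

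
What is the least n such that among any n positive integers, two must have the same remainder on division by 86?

87

Two integers differ by a multiple of 86 exactly when they share a remainder mod 86.
There are 86 residue classes mod 86, so 86 integers can all lie in distinct classes.
One more integer must repeat a residue, giving a difference divisible by 86. So n = 86 + 1 = 87.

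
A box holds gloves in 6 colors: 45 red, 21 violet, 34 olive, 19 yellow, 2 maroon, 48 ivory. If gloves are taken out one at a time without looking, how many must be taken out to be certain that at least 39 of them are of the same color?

153

In the worst case we take at most 38 of each color, but all 21 violet, all 34 olive, all 19 yellow, and all 2 maroon (fewer than 38), giving 38 + 21 + 34 + 19 + 2 + 38 = 152.
One more glove then forces some color to 39, so 152 + 1 = 153.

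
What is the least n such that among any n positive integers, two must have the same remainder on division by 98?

99

Use the pigeonhole principle on residue classes: two integers differ by a multiple of 98 exactly when they share a remainder mod 98.
There are 98 residue classes mod 98, so 98 integers can all lie in distinct classes.
One more integer must repeat a residue, giving a difference divisible by 98. So n = 98 + 1 = 99.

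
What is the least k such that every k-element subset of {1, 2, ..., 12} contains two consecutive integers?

Partition {1, …, 12} into 6 pairs: {1,2}, {3,4}, …, {11,12}.
Choosing 6 integers — say the 6 even numbers 2, 4, …, 12 — takes one from each pair and avoids the property.
Choosing 7 forces two into the same pair by pigeonhole, and those are consecutive. So 7.

7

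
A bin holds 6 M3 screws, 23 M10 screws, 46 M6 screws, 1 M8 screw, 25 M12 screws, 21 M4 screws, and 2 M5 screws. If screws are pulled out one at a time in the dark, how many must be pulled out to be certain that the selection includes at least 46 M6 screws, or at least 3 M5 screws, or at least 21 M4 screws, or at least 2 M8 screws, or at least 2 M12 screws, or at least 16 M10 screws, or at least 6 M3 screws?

90

The worst case stops just short of every target: 5 M3, 15 M10, 45 M6, 1 M8, 1 M12, 20 M4, 2 M5 — 5 + 15 + 45 + 1 + 1 + 20 + 2 = 89 screws.
One more screw must push some size to its target, so 89 + 1 = 90.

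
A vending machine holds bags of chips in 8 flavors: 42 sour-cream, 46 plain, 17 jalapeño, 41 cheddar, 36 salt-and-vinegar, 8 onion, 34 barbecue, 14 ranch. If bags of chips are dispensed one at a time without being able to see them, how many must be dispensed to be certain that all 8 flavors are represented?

The hardest flavor to obtain is onion: we could draw every other bag of chips first — 238 − 8 = 230 bags of chips — without a single onion one.
The next draw must be onion, so 230 + 1 = 231.

231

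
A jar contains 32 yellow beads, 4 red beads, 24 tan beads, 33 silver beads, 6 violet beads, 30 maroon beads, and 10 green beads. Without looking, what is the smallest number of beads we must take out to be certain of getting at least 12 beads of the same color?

In the worst case we take at most 11 of each color, but all 4 red, all 6 violet, and all 10 green (fewer than 11), giving 11 + 4 + 11 + 11 + 6 + 11 + 10 = 64.
One more bead then forces some color to 12, so 64 + 1 = 65.

65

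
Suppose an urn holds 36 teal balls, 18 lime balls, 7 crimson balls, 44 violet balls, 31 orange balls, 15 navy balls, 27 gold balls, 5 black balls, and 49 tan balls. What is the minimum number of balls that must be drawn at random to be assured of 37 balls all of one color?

In the worst case we take at most 36 of each color, but all 18 lime, all 7 crimson, all 31 orange, all 15 navy, all 27 gold, and all 5 black (fewer than 36), giving 36 + 18 + 7 + 36 + 31 + 15 + 27 + 5 + 36 = 211.
One more ball then forces some color to 37, so 211 + 1 = 212.

212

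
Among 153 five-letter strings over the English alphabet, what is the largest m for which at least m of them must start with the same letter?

There are 26 possible first letters, which serve as the pigeonholes.
If each of the 26 possible first letters held at most 5, the total would be at most 26 × 5 = 130 < 153, a contradiction.
So at least one holds ⌈153/26⌉ = 6.

6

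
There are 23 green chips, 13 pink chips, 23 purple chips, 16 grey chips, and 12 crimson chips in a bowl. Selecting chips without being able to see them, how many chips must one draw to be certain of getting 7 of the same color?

Treat the 5 colors as pigeonholes.
The worst case takes 6 chips of each color without reaching 7 of any: 5 × 6 = 30.
The next chip must bring some color to 7, so 30 + 1 = 31.

31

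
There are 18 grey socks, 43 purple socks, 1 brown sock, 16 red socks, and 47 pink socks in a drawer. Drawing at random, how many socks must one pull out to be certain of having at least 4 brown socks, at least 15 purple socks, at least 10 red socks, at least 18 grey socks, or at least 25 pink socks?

Each of the 5 colors has its own threshold; avoid all of them simultaneously.
The worst case stops just short of every target: 17 grey, 14 purple, all 1 brown, 9 red, 24 pink — 17 + 14 + 1 + 9 + 24 = 65 socks.
One more sock must push some color to its target, so 65 + 1 = 66.

66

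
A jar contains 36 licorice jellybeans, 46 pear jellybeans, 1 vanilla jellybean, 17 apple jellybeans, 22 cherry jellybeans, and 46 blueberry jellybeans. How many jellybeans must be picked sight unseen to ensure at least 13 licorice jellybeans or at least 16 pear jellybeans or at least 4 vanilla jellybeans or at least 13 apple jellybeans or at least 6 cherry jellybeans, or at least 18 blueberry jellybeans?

The worst case stops just short of every target: 12 licorice, 15 pear, all 1 vanilla, 12 apple, 5 cherry, 17 blueberry — 12 + 15 + 1 + 12 + 5 + 17 = 62 jellybeans.
One more jellybean must push some flavor to its target, so 62 + 1 = 63.

63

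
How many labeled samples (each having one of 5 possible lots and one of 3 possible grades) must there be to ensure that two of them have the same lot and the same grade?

16

There are 5 × 3 = 15 (lot, grade) combinations acting as pigeonholes.
With 15 labeled samples we could place one in each, avoiding any repeat.
One more forces some (lot, grade) pair to hold 2, so 15 + 1 = 16.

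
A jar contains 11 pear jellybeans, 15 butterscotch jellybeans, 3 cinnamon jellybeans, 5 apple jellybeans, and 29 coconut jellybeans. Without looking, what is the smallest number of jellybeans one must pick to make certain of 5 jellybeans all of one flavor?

In the worst case we take at most 4 of each flavor, but all 3 cinnamon (fewer than 4), giving 4 + 4 + 3 + 4 + 4 = 19.
One more jellybean then forces some flavor to 5, so 19 + 1 = 20.

20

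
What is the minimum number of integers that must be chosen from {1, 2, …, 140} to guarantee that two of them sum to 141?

Partition {1, …, 140} into 70 pairs: {1,140}, {2,139}, …, {70,71}.
Choosing 70 integers — say the integers 1 through 70 — takes one from each pair and avoids the property.
Choosing 71 forces two into the same pair by pigeonhole, and those sum to 141. So 71.

71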